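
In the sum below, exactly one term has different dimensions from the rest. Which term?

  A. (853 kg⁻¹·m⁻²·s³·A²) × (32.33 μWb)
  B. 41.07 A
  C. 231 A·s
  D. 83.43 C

B.

In SI base units:
  A. [kg⁻¹·m⁻²·s³·A²] · [kg·m²·s⁻²·A⁻¹] = s·A
  B. A
  C. A·s = s·A
  D. C = s·A
All reduce to s·A except B., which is A.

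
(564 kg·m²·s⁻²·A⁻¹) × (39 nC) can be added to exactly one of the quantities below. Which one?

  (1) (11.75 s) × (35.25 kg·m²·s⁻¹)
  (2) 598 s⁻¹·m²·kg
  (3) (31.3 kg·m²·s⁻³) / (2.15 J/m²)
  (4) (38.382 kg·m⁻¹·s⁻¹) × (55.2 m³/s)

(2)

Reference: [kg·m²·s⁻²·A⁻¹] · [s·A] = kg·m²·s⁻¹.
Each option:
  (1) [s] · [kg·m²·s⁻¹] = kg·m²
  (2) kg·m²·s⁻¹  ← same
  (3) [kg·m²·s⁻³] / [kg·s⁻²] = m²·s⁻¹
  (4) [kg·m⁻¹·s⁻¹] · [m³·s⁻¹] = kg·m²·s⁻²
Only (2) matches kg·m²·s⁻¹.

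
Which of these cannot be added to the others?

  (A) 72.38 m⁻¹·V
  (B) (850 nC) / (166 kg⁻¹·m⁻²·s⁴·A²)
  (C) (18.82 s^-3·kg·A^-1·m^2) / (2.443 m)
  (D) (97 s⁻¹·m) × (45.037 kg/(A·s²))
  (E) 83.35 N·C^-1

(B)

Dimensions:
  (A) V·m⁻¹ = J·C⁻¹·m⁻¹ = kg·m·s⁻³·A⁻¹
  (B) [s·A] / [kg⁻¹·m⁻²·s⁴·A²] = kg·m²·s⁻³·A⁻¹
  (C) [kg·m²·s⁻³·A⁻¹] / [m] = kg·m·s⁻³·A⁻¹
  (D) [m·s⁻¹] · [kg·s⁻²·A⁻¹] = kg·m·s⁻³·A⁻¹
  (E) N·C⁻¹ = kg·m·s⁻²·(s·A)⁻¹ = kg·m·s⁻³·A⁻¹
All reduce to kg·m·s⁻³·A⁻¹ except (B), which is kg·m²·s⁻³·A⁻¹.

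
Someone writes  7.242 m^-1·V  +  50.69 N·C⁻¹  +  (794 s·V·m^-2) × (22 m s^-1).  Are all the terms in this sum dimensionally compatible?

Work out the base dimensions of each:
  7.242 m^-1·V:  V·m⁻¹ = J·C⁻¹·m⁻¹ = kg·m·s⁻³·A⁻¹
  50.69 N·C⁻¹:  N·C⁻¹ = kg·m·s⁻²·(s·A)⁻¹ = kg·m·s⁻³·A⁻¹
  (794 s·V·m^-2) × (22 m s^-1):  [kg·s⁻²·A⁻¹] · [m·s⁻¹] = kg·m·s⁻³·A⁻¹
Every term reduces to kg·m·s⁻³·A⁻¹.

Yes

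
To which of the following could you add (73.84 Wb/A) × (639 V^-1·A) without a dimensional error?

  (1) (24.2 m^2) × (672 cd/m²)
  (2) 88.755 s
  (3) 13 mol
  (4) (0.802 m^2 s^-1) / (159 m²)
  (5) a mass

(2)

Reference: [kg·m²·s⁻²·A⁻²] · [kg⁻¹·m⁻²·s³·A²] = s.
Each option:
  (1) [m²] · [m⁻²·cd] = cd
  (2) s  ← same
  (3) mol
  (4) [m²·s⁻¹] / [m²] = s⁻¹
  (5) [mass] = kg
Only (2) matches s.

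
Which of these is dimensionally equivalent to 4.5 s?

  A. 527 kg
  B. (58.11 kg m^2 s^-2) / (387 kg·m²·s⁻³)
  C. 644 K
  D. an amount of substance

B.

Reference: s.
Each option:
  A. kg
  B. [kg·m²·s⁻²] / [kg·m²·s⁻³] = s  ← same
  C. K
  D. [amount of substance] = mol
Only B. matches s.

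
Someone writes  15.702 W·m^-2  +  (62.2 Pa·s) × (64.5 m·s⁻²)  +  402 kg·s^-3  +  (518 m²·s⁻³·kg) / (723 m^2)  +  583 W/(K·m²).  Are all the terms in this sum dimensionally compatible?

No

Work out the base dimensions of each:
  15.702 W·m^-2:  W·m⁻² = J·s⁻¹·m⁻² = kg·s⁻³
  (62.2 Pa·s) × (64.5 m·s⁻²):  [kg·m⁻¹·s⁻¹] · [m·s⁻²] = kg·s⁻³
  402 kg·s^-3:  kg·s⁻³
  (518 m²·s⁻³·kg) / (723 m^2):  [kg·m²·s⁻³] / [m²] = kg·s⁻³
  583 W/(K·m²):  W·m⁻²·K⁻¹ = J·s⁻¹·m⁻²·K⁻¹ = kg·s⁻³·K⁻¹
The terms do not share a single dimension (kg·s⁻³ vs kg·s⁻³·K⁻¹).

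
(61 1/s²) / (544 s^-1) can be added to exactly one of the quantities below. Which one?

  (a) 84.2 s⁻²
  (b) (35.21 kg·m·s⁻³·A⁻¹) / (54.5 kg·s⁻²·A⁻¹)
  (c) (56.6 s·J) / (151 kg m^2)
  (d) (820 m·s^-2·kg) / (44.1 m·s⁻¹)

(c)

Reference: [s⁻²] / [s⁻¹] = s⁻¹.
Each option:
  (a) s⁻²
  (b) [kg·m·s⁻³·A⁻¹] / [kg·s⁻²·A⁻¹] = m·s⁻¹
  (c) [kg·m²·s⁻¹] / [kg·m²] = s⁻¹  ← same
  (d) [kg·m·s⁻²] / [m·s⁻¹] = kg·s⁻¹
Only (c) matches s⁻¹.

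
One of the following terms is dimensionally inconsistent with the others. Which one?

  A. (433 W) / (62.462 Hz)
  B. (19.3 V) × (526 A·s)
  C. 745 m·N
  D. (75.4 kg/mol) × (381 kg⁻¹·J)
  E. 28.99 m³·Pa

D.

Dimensions:
  A. [kg·m²·s⁻³] / [s⁻¹] = kg·m²·s⁻²
  B. [kg·m²·s⁻³·A⁻¹] · [s·A] = kg·m²·s⁻²
  C. N·m = kg·m·s⁻²·m = kg·m²·s⁻²
  D. [kg·mol⁻¹] · [m²·s⁻²] = kg·m²·s⁻²·mol⁻¹
  E. Pa·m³ = N·m⁻²·m³ = kg·m²·s⁻²
All reduce to kg·m²·s⁻² except D., which is kg·m²·s⁻²·mol⁻¹.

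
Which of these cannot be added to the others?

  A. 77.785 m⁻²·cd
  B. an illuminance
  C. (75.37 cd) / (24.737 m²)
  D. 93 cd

D.

Dimensions:
  A. cd·m⁻² = m⁻²·cd
  B. [illuminance] = m⁻²·cd
  C. [cd] / [m²] = m⁻²·cd
  D. cd
All reduce to m⁻²·cd except D., which is cd.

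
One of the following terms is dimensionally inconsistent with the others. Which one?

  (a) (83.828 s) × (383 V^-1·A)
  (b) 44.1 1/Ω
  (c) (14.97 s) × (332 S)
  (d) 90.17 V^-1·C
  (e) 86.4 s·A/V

(b)

Expand each in SI base units:
  (a) [s] · [kg⁻¹·m⁻²·s³·A²] = kg⁻¹·m⁻²·s⁴·A²
  (b) Ω⁻¹ = (V·A⁻¹)⁻¹ = kg⁻¹·m⁻²·s³·A²
  (c) [s] · [kg⁻¹·m⁻²·s³·A²] = kg⁻¹·m⁻²·s⁴·A²
  (d) C·V⁻¹ = s·A·(J·C⁻¹)⁻¹ = kg⁻¹·m⁻²·s⁴·A²
  (e) A·s·V⁻¹ = A·s·(J·C⁻¹)⁻¹ = kg⁻¹·m⁻²·s⁴·A²
All reduce to kg⁻¹·m⁻²·s⁴·A² except (b), which is kg⁻¹·m⁻²·s³·A².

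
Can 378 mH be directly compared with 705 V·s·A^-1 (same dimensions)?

In SI base units:
  378 mH:  H = V·s·A⁻¹ = kg·m²·s⁻²·A⁻²
  705 V·s·A^-1:  V·s·A⁻¹ = J·C⁻¹·s·A⁻¹ = kg·m²·s⁻²·A⁻²
Both are kg·m²·s⁻²·A⁻², so they have the same dimensions and can be added.

Yes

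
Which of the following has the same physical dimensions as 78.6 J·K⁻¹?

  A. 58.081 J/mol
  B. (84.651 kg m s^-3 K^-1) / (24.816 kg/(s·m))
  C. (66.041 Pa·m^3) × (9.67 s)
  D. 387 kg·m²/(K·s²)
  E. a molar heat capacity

D.

Reference: J·K⁻¹ = N·m·K⁻¹ = kg·m²·s⁻²·K⁻¹.
Each option:
  A. J·mol⁻¹ = N·m·mol⁻¹ = kg·m²·s⁻²·mol⁻¹
  B. [kg·m·s⁻³·K⁻¹] / [kg·m⁻¹·s⁻¹] = m²·s⁻²·K⁻¹
  C. [kg·m²·s⁻²] · [s] = kg·m²·s⁻¹
  D. kg·m²·s⁻²·K⁻¹  ← same
  E. [molar heat capacity] = kg·m²·s⁻²·K⁻¹·mol⁻¹
Only D. matches kg·m²·s⁻²·K⁻¹.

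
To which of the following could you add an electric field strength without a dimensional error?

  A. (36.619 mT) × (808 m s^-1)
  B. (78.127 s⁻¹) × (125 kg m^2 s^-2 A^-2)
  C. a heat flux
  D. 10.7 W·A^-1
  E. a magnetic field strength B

A.

Reference: [electric field strength] = kg·m·s⁻³·A⁻¹.
Each option:
  A. [kg·s⁻²·A⁻¹] · [m·s⁻¹] = kg·m·s⁻³·A⁻¹  ← same
  B. [s⁻¹] · [kg·m²·s⁻²·A⁻²] = kg·m²·s⁻³·A⁻²
  C. [heat flux] = kg·s⁻³
  D. W·A⁻¹ = J·s⁻¹·A⁻¹ = kg·m²·s⁻³·A⁻¹
  E. [magnetic field strength B] = kg·s⁻²·A⁻¹
Only A. matches kg·m·s⁻³·A⁻¹.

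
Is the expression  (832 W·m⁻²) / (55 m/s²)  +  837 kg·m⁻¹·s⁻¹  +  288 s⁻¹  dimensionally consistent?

Dimensions:
  (832 W·m⁻²) / (55 m/s²):  [kg·s⁻³] / [m·s⁻²] = kg·m⁻¹·s⁻¹
  837 kg·m⁻¹·s⁻¹:  kg·m⁻¹·s⁻¹
  288 s⁻¹:  s⁻¹
The terms do not share a single dimension (kg·m⁻¹·s⁻¹ vs s⁻¹).

No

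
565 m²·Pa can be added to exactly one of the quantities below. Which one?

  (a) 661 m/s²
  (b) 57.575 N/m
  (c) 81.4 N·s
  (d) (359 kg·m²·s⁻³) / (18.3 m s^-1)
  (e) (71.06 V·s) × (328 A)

(d)

Reference: Pa·m² = N·m⁻²·m² = kg·m·s⁻².
Each option:
  (a) m·s⁻²
  (b) N·m⁻¹ = kg·m·s⁻²·m⁻¹ = kg·s⁻²
  (c) N·s = kg·m·s⁻²·s = kg·m·s⁻¹
  (d) [kg·m²·s⁻³] / [m·s⁻¹] = kg·m·s⁻²  ← same
  (e) [kg·m²·s⁻²·A⁻¹] · [A] = kg·m²·s⁻²
Only (d) matches kg·m·s⁻².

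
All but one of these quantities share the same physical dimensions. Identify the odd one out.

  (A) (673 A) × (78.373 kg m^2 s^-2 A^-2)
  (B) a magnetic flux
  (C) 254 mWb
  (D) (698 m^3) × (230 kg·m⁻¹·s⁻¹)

Expand each in SI base units:
  (A) [A] · [kg·m²·s⁻²·A⁻²] = kg·m²·s⁻²·A⁻¹
  (B) [magnetic flux] = kg·m²·s⁻²·A⁻¹
  (C) Wb = V·s = kg·m²·s⁻²·A⁻¹
  (D) [m³] · [kg·m⁻¹·s⁻¹] = kg·m²·s⁻¹
All reduce to kg·m²·s⁻²·A⁻¹ except (D), which is kg·m²·s⁻¹.

(D)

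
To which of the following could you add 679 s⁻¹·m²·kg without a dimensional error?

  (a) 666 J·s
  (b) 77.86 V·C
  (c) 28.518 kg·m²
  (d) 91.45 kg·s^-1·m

(a)

Reference: kg·m²·s⁻¹.
Each option:
  (a) J·s = N·m·s = kg·m²·s⁻¹  ← same
  (b) C·V = s·A·J·C⁻¹ = kg·m²·s⁻²
  (c) kg·m²
  (d) kg·m·s⁻¹
Only (a) matches kg·m²·s⁻¹.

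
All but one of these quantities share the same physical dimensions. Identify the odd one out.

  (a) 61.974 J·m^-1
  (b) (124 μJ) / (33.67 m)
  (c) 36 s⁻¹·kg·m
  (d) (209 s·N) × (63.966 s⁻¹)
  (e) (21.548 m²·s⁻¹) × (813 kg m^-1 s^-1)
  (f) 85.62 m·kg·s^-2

Dimensions:
  (a) J·m⁻¹ = N·m·m⁻¹ = kg·m·s⁻²
  (b) [kg·m²·s⁻²] / [m] = kg·m·s⁻²
  (c) kg·m·s⁻¹
  (d) [kg·m·s⁻¹] · [s⁻¹] = kg·m·s⁻²
  (e) [m²·s⁻¹] · [kg·m⁻¹·s⁻¹] = kg·m·s⁻²
  (f) kg·m·s⁻²
All reduce to kg·m·s⁻² except (c), which is kg·m·s⁻¹.

(c)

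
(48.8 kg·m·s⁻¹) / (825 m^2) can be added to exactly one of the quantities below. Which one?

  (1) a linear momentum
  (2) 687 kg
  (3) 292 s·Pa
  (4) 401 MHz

(3)

Reference: [kg·m·s⁻¹] / [m²] = kg·m⁻¹·s⁻¹.
Each option:
  (1) [linear momentum] = kg·m·s⁻¹
  (2) kg
  (3) Pa·s = N·m⁻²·s = kg·m⁻¹·s⁻¹  ← same
  (4) Hz = s⁻¹
Only (3) matches kg·m⁻¹·s⁻¹.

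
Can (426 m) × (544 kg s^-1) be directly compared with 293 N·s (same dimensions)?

Work out the base dimensions of each:
  (426 m) × (544 kg s^-1):  [m] · [kg·s⁻¹] = kg·m·s⁻¹
  293 N·s:  N·s = kg·m·s⁻²·s = kg·m·s⁻¹
Both are kg·m·s⁻¹, so they have the same dimensions and can be added.

Yes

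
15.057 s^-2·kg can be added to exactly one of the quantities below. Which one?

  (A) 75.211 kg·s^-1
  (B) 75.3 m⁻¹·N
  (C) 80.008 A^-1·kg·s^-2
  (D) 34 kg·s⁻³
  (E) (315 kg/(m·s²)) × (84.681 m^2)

(B)

Reference: kg·s⁻².
Each option:
  (A) kg·s⁻¹
  (B) N·m⁻¹ = kg·m·s⁻²·m⁻¹ = kg·s⁻²  ← same
  (C) kg·s⁻²·A⁻¹
  (D) kg·s⁻³
  (E) [kg·m⁻¹·s⁻²] · [m²] = kg·m·s⁻²
Only (B) matches kg·s⁻².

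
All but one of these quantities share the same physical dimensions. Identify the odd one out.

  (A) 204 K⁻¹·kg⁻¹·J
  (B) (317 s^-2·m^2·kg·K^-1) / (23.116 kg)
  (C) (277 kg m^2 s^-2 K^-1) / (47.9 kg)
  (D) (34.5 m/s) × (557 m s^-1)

(D)

Reduce each to base SI dimensions:
  (A) J·kg⁻¹·K⁻¹ = N·m·kg⁻¹·K⁻¹ = m²·s⁻²·K⁻¹
  (B) [kg·m²·s⁻²·K⁻¹] / [kg] = m²·s⁻²·K⁻¹
  (C) [kg·m²·s⁻²·K⁻¹] / [kg] = m²·s⁻²·K⁻¹
  (D) [m·s⁻¹] · [m·s⁻¹] = m²·s⁻²
All reduce to m²·s⁻²·K⁻¹ except (D), which is m²·s⁻².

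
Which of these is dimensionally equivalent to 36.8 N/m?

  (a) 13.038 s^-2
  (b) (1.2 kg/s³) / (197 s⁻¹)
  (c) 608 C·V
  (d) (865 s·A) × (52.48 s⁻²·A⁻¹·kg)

Reference: N·m⁻¹ = kg·m·s⁻²·m⁻¹ = kg·s⁻².
Each option:
  (a) s⁻²
  (b) [kg·s⁻³] / [s⁻¹] = kg·s⁻²  ← same
  (c) C·V = s·A·J·C⁻¹ = kg·m²·s⁻²
  (d) [s·A] · [kg·s⁻²·A⁻¹] = kg·s⁻¹
Only (b) matches kg·s⁻².

(b)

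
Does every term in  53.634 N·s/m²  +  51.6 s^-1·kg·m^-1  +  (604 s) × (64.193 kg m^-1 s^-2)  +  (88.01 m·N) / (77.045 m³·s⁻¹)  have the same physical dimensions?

Expand each in SI base units:
  53.634 N·s/m²:  N·s·m⁻² = kg·m·s⁻²·s·m⁻² = kg·m⁻¹·s⁻¹
  51.6 s^-1·kg·m^-1:  kg·m⁻¹·s⁻¹
  (604 s) × (64.193 kg m^-1 s^-2):  [s] · [kg·m⁻¹·s⁻²] = kg·m⁻¹·s⁻¹
  (88.01 m·N) / (77.045 m³·s⁻¹):  [kg·m²·s⁻²] / [m³·s⁻¹] = kg·m⁻¹·s⁻¹
Every term reduces to kg·m⁻¹·s⁻¹.

Yes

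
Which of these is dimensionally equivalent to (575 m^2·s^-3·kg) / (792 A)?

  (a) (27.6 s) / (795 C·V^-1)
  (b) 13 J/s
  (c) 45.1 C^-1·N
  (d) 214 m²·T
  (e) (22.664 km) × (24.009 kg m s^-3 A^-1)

(e)

Reference: [kg·m²·s⁻³] / [A] = kg·m²·s⁻³·A⁻¹.
Each option:
  (a) [s] / [kg⁻¹·m⁻²·s⁴·A²] = kg·m²·s⁻³·A⁻²
  (b) J·s⁻¹ = N·m·s⁻¹ = kg·m²·s⁻³
  (c) N·C⁻¹ = kg·m·s⁻²·(s·A)⁻¹ = kg·m·s⁻³·A⁻¹
  (d) T·m² = Wb·m⁻²·m² = kg·m²·s⁻²·A⁻¹
  (e) [m] · [kg·m·s⁻³·A⁻¹] = kg·m²·s⁻³·A⁻¹  ← same
Only (e) matches kg·m²·s⁻³·A⁻¹.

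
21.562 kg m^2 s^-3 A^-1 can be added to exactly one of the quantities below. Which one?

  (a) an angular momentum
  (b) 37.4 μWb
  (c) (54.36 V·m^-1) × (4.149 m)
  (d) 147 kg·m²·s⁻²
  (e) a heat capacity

Reference: kg·m²·s⁻³·A⁻¹.
Each option:
  (a) [angular momentum] = kg·m²·s⁻¹
  (b) Wb = V·s = kg·m²·s⁻²·A⁻¹
  (c) [kg·m·s⁻³·A⁻¹] · [m] = kg·m²·s⁻³·A⁻¹  ← same
  (d) kg·m²·s⁻²
  (e) [heat capacity] = kg·m²·s⁻²·K⁻¹
Only (c) matches kg·m²·s⁻³·A⁻¹.

(c)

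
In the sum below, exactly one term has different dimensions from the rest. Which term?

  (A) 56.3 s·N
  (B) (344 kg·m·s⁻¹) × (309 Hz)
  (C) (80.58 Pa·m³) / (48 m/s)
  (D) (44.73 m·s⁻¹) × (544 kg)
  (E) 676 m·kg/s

(B)

Expand each in SI base units:
  (A) N·s = kg·m·s⁻²·s = kg·m·s⁻¹
  (B) [kg·m·s⁻¹] · [s⁻¹] = kg·m·s⁻²
  (C) [kg·m²·s⁻²] / [m·s⁻¹] = kg·m·s⁻¹
  (D) [m·s⁻¹] · [kg] = kg·m·s⁻¹
  (E) kg·m·s⁻¹
All reduce to kg·m·s⁻¹ except (B), which is kg·m·s⁻².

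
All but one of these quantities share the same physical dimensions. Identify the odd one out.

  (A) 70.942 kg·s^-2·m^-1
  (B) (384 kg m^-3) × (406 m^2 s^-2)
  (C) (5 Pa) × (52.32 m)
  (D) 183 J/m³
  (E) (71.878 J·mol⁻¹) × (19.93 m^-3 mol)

(C)

In SI base units:
  (A) kg·m⁻¹·s⁻²
  (B) [kg·m⁻³] · [m²·s⁻²] = kg·m⁻¹·s⁻²
  (C) [kg·m⁻¹·s⁻²] · [m] = kg·s⁻²
  (D) J·m⁻³ = N·m·m⁻³ = kg·m⁻¹·s⁻²
  (E) [kg·m²·s⁻²·mol⁻¹] · [m⁻³·mol] = kg·m⁻¹·s⁻²
All reduce to kg·m⁻¹·s⁻² except (C), which is kg·s⁻².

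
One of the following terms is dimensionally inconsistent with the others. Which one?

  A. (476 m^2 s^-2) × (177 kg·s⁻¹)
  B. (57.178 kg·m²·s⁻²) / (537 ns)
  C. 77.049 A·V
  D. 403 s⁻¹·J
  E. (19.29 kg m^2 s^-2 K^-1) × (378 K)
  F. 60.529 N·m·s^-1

E.

Dimensions:
  A. [m²·s⁻²] · [kg·s⁻¹] = kg·m²·s⁻³
  B. [kg·m²·s⁻²] / [s] = kg·m²·s⁻³
  C. V·A = J·C⁻¹·A = kg·m²·s⁻³
  D. J·s⁻¹ = N·m·s⁻¹ = kg·m²·s⁻³
  E. [kg·m²·s⁻²·K⁻¹] · [K] = kg·m²·s⁻²
  F. N·m·s⁻¹ = kg·m·s⁻²·m·s⁻¹ = kg·m²·s⁻³
All reduce to kg·m²·s⁻³ except E., which is kg·m²·s⁻².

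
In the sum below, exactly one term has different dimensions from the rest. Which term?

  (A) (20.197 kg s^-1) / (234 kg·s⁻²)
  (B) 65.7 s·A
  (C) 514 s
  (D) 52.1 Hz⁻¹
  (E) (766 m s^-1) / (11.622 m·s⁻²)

(B)

Expand each in SI base units:
  (A) [kg·s⁻¹] / [kg·s⁻²] = s
  (B) A·s = s·A
  (C) s
  (D) Hz⁻¹ = (s⁻¹)⁻¹ = s
  (E) [m·s⁻¹] / [m·s⁻²] = s
All reduce to s except (B), which is s·A.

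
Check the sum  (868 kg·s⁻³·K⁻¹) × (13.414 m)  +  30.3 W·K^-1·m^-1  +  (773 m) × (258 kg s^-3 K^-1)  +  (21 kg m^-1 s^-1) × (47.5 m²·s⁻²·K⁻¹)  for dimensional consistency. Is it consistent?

Dimensions:
  (868 kg·s⁻³·K⁻¹) × (13.414 m):  [kg·s⁻³·K⁻¹] · [m] = kg·m·s⁻³·K⁻¹
  30.3 W·K^-1·m^-1:  W·m⁻¹·K⁻¹ = J·s⁻¹·m⁻¹·K⁻¹ = kg·m·s⁻³·K⁻¹
  (773 m) × (258 kg s^-3 K^-1):  [m] · [kg·s⁻³·K⁻¹] = kg·m·s⁻³·K⁻¹
  (21 kg m^-1 s^-1) × (47.5 m²·s⁻²·K⁻¹):  [kg·m⁻¹·s⁻¹] · [m²·s⁻²·K⁻¹] = kg·m·s⁻³·K⁻¹
Every term reduces to kg·m·s⁻³·K⁻¹.

Yes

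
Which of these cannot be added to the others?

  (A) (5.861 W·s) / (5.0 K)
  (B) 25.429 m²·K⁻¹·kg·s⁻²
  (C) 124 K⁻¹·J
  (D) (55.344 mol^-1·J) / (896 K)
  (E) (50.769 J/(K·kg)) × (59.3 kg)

(D)

Dimensions:
  (A) [kg·m²·s⁻²] / [K] = kg·m²·s⁻²·K⁻¹
  (B) kg·m²·s⁻²·K⁻¹
  (C) J·K⁻¹ = N·m·K⁻¹ = kg·m²·s⁻²·K⁻¹
  (D) [kg·m²·s⁻²·mol⁻¹] / [K] = kg·m²·s⁻²·K⁻¹·mol⁻¹
  (E) [m²·s⁻²·K⁻¹] · [kg] = kg·m²·s⁻²·K⁻¹
All reduce to kg·m²·s⁻²·K⁻¹ except (D), which is kg·m²·s⁻²·K⁻¹·mol⁻¹.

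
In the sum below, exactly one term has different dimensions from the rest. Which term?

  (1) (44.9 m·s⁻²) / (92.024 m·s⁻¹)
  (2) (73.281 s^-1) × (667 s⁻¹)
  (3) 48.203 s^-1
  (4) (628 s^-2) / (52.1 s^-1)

Expand each in SI base units:
  (1) [m·s⁻²] / [m·s⁻¹] = s⁻¹
  (2) [s⁻¹] · [s⁻¹] = s⁻²
  (3) s⁻¹
  (4) [s⁻²] / [s⁻¹] = s⁻¹
All reduce to s⁻¹ except (2), which is s⁻².

(2)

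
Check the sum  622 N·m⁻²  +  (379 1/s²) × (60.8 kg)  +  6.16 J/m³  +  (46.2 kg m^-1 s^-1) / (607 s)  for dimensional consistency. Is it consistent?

Work out the base dimensions of each:
  622 N·m⁻²:  N·m⁻² = kg·m·s⁻²·m⁻² = kg·m⁻¹·s⁻²
  (379 1/s²) × (60.8 kg):  [s⁻²] · [kg] = kg·s⁻²
  6.16 J/m³:  J·m⁻³ = N·m·m⁻³ = kg·m⁻¹·s⁻²
  (46.2 kg m^-1 s^-1) / (607 s):  [kg·m⁻¹·s⁻¹] / [s] = kg·m⁻¹·s⁻²
The terms do not share a single dimension (kg·m⁻¹·s⁻² vs kg·s⁻²).

No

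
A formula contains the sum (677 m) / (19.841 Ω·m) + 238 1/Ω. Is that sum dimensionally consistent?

Yes

Expand each in SI base units:
  (677 m) / (19.841 Ω·m):  [m] / [kg·m³·s⁻³·A⁻²] = kg⁻¹·m⁻²·s³·A²
  238 1/Ω:  Ω⁻¹ = (V·A⁻¹)⁻¹ = kg⁻¹·m⁻²·s³·A²
Both are kg⁻¹·m⁻²·s³·A², so they have the same dimensions and can be added.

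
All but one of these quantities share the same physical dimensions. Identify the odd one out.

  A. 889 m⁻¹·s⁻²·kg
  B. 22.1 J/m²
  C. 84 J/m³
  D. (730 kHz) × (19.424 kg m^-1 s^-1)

In SI base units:
  A. kg·m⁻¹·s⁻²
  B. J·m⁻² = N·m·m⁻² = kg·s⁻²
  C. J·m⁻³ = N·m·m⁻³ = kg·m⁻¹·s⁻²
  D. [s⁻¹] · [kg·m⁻¹·s⁻¹] = kg·m⁻¹·s⁻²
All reduce to kg·m⁻¹·s⁻² except B., which is kg·s⁻².

B.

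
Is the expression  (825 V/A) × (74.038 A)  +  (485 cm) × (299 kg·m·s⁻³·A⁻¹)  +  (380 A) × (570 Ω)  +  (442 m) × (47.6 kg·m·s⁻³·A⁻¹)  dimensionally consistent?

Dimensions:
  (825 V/A) × (74.038 A):  [kg·m²·s⁻³·A⁻²] · [A] = kg·m²·s⁻³·A⁻¹
  (485 cm) × (299 kg·m·s⁻³·A⁻¹):  [m] · [kg·m·s⁻³·A⁻¹] = kg·m²·s⁻³·A⁻¹
  (380 A) × (570 Ω):  [A] · [kg·m²·s⁻³·A⁻²] = kg·m²·s⁻³·A⁻¹
  (442 m) × (47.6 kg·m·s⁻³·A⁻¹):  [m] · [kg·m·s⁻³·A⁻¹] = kg·m²·s⁻³·A⁻¹
Every term reduces to kg·m²·s⁻³·A⁻¹.

Yes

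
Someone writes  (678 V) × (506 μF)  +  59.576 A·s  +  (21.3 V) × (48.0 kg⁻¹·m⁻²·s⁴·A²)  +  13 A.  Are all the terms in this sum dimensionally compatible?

Expand each in SI base units:
  (678 V) × (506 μF):  [kg·m²·s⁻³·A⁻¹] · [kg⁻¹·m⁻²·s⁴·A²] = s·A
  59.576 A·s:  A·s = s·A
  (21.3 V) × (48.0 kg⁻¹·m⁻²·s⁴·A²):  [kg·m²·s⁻³·A⁻¹] · [kg⁻¹·m⁻²·s⁴·A²] = s·A
  13 A:  A
The terms do not share a single dimension (A vs s·A).

No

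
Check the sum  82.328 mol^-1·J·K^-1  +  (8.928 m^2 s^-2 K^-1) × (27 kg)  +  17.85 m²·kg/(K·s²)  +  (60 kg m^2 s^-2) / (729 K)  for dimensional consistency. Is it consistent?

Work out the base dimensions of each:
  82.328 mol^-1·J·K^-1:  J·mol⁻¹·K⁻¹ = N·m·mol⁻¹·K⁻¹ = kg·m²·s⁻²·K⁻¹·mol⁻¹
  (8.928 m^2 s^-2 K^-1) × (27 kg):  [m²·s⁻²·K⁻¹] · [kg] = kg·m²·s⁻²·K⁻¹
  17.85 m²·kg/(K·s²):  kg·m²·s⁻²·K⁻¹
  (60 kg m^2 s^-2) / (729 K):  [kg·m²·s⁻²] / [K] = kg·m²·s⁻²·K⁻¹
The terms do not share a single dimension (kg·m²·s⁻²·K⁻¹ vs kg·m²·s⁻²·K⁻¹·mol⁻¹).

No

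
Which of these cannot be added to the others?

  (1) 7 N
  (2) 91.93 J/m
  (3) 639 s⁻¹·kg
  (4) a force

Work out the base dimensions of each:
  (1) N = kg·m·s⁻²
  (2) J·m⁻¹ = N·m·m⁻¹ = kg·m·s⁻²
  (3) kg·s⁻¹
  (4) [force] = kg·m·s⁻²
All reduce to kg·m·s⁻² except (3), which is kg·s⁻¹.

(3)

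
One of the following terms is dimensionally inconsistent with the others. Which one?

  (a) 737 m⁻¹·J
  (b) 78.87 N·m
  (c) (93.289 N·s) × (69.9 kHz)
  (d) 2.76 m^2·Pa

(b)

Expand each in SI base units:
  (a) J·m⁻¹ = N·m·m⁻¹ = kg·m·s⁻²
  (b) N·m = kg·m·s⁻²·m = kg·m²·s⁻²
  (c) [kg·m·s⁻¹] · [s⁻¹] = kg·m·s⁻²
  (d) Pa·m² = N·m⁻²·m² = kg·m·s⁻²
All reduce to kg·m·s⁻² except (b), which is kg·m²·s⁻².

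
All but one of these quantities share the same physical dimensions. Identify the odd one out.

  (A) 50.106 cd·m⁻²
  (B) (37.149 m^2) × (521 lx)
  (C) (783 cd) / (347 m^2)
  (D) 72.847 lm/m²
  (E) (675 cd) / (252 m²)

(B)

In SI base units:
  (A) cd·m⁻² = m⁻²·cd
  (B) [m²] · [m⁻²·cd] = cd
  (C) [cd] / [m²] = m⁻²·cd
  (D) lm·m⁻² = cd·m⁻² = m⁻²·cd
  (E) [cd] / [m²] = m⁻²·cd
All reduce to m⁻²·cd except (B), which is cd.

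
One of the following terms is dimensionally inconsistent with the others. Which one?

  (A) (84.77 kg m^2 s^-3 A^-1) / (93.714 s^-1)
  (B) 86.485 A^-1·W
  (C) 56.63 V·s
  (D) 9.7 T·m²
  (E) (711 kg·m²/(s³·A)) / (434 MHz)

(B)

In SI base units:
  (A) [kg·m²·s⁻³·A⁻¹] / [s⁻¹] = kg·m²·s⁻²·A⁻¹
  (B) W·A⁻¹ = J·s⁻¹·A⁻¹ = kg·m²·s⁻³·A⁻¹
  (C) V·s = J·C⁻¹·s = kg·m²·s⁻²·A⁻¹
  (D) T·m² = Wb·m⁻²·m² = kg·m²·s⁻²·A⁻¹
  (E) [kg·m²·s⁻³·A⁻¹] / [s⁻¹] = kg·m²·s⁻²·A⁻¹
All reduce to kg·m²·s⁻²·A⁻¹ except (B), which is kg·m²·s⁻³·A⁻¹.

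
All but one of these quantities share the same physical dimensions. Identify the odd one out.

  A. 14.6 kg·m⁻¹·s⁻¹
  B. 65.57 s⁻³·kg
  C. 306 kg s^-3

Expand each in SI base units:
  A. kg·m⁻¹·s⁻¹
  B. kg·s⁻³
  C. kg·s⁻³
All reduce to kg·s⁻³ except A., which is kg·m⁻¹·s⁻¹.

A.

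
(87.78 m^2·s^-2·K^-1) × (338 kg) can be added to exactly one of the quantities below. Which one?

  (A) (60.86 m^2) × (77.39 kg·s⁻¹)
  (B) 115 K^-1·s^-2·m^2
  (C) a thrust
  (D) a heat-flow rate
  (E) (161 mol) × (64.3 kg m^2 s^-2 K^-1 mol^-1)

Reference: [m²·s⁻²·K⁻¹] · [kg] = kg·m²·s⁻²·K⁻¹.
Each option:
  (A) [m²] · [kg·s⁻¹] = kg·m²·s⁻¹
  (B) m²·s⁻²·K⁻¹
  (C) [thrust] = kg·m·s⁻²
  (D) [heat-flow rate] = kg·m²·s⁻³
  (E) [mol] · [kg·m²·s⁻²·K⁻¹·mol⁻¹] = kg·m²·s⁻²·K⁻¹  ← same
Only (E) matches kg·m²·s⁻²·K⁻¹.

(E)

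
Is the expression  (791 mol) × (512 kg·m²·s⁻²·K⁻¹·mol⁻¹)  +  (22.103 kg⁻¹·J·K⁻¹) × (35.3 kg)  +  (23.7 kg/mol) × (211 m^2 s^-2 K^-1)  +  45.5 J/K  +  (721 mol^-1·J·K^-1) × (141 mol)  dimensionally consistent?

In SI base units:
  (791 mol) × (512 kg·m²·s⁻²·K⁻¹·mol⁻¹):  [mol] · [kg·m²·s⁻²·K⁻¹·mol⁻¹] = kg·m²·s⁻²·K⁻¹
  (22.103 kg⁻¹·J·K⁻¹) × (35.3 kg):  [m²·s⁻²·K⁻¹] · [kg] = kg·m²·s⁻²·K⁻¹
  (23.7 kg/mol) × (211 m^2 s^-2 K^-1):  [kg·mol⁻¹] · [m²·s⁻²·K⁻¹] = kg·m²·s⁻²·K⁻¹·mol⁻¹
  45.5 J/K:  J·K⁻¹ = N·m·K⁻¹ = kg·m²·s⁻²·K⁻¹
  (721 mol^-1·J·K^-1) × (141 mol):  [kg·m²·s⁻²·K⁻¹·mol⁻¹] · [mol] = kg·m²·s⁻²·K⁻¹
The terms do not share a single dimension (kg·m²·s⁻²·K⁻¹ vs kg·m²·s⁻²·K⁻¹·mol⁻¹).

No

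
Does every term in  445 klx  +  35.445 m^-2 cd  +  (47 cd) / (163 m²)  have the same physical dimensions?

Yes

Work out the base dimensions of each:
  445 klx:  lx = lm·m⁻² = m⁻²·cd
  35.445 m^-2 cd:  m⁻²·cd
  (47 cd) / (163 m²):  [cd] / [m²] = m⁻²·cd
Every term reduces to m⁻²·cd.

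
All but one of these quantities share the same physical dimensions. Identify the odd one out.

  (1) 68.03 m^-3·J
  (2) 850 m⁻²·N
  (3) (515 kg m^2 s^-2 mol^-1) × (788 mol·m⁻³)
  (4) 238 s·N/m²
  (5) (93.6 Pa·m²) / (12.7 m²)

In SI base units:
  (1) J·m⁻³ = N·m·m⁻³ = kg·m⁻¹·s⁻²
  (2) N·m⁻² = kg·m·s⁻²·m⁻² = kg·m⁻¹·s⁻²
  (3) [kg·m²·s⁻²·mol⁻¹] · [m⁻³·mol] = kg·m⁻¹·s⁻²
  (4) N·s·m⁻² = kg·m·s⁻²·s·m⁻² = kg·m⁻¹·s⁻¹
  (5) [kg·m·s⁻²] / [m²] = kg·m⁻¹·s⁻²
All reduce to kg·m⁻¹·s⁻² except (4), which is kg·m⁻¹·s⁻¹.

(4)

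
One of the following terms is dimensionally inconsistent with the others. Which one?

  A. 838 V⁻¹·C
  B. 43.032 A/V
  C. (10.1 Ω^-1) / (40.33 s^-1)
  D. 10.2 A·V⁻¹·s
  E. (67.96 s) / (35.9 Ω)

Reduce each to base SI dimensions:
  A. C·V⁻¹ = s·A·(J·C⁻¹)⁻¹ = kg⁻¹·m⁻²·s⁴·A²
  B. A·V⁻¹ = A·(J·C⁻¹)⁻¹ = kg⁻¹·m⁻²·s³·A²
  C. [kg⁻¹·m⁻²·s³·A²] / [s⁻¹] = kg⁻¹·m⁻²·s⁴·A²
  D. A·s·V⁻¹ = A·s·(J·C⁻¹)⁻¹ = kg⁻¹·m⁻²·s⁴·A²
  E. [s] / [kg·m²·s⁻³·A⁻²] = kg⁻¹·m⁻²·s⁴·A²
All reduce to kg⁻¹·m⁻²·s⁴·A² except B., which is kg⁻¹·m⁻²·s³·A².

B.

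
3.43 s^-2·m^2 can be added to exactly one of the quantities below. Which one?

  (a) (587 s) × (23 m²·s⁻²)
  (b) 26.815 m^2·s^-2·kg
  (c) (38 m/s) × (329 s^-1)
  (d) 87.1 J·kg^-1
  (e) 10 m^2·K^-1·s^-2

Reference: m²·s⁻².
Each option:
  (a) [s] · [m²·s⁻²] = m²·s⁻¹
  (b) kg·m²·s⁻²
  (c) [m·s⁻¹] · [s⁻¹] = m·s⁻²
  (d) J·kg⁻¹ = N·m·kg⁻¹ = m²·s⁻²  ← same
  (e) m²·s⁻²·K⁻¹
Only (d) matches m²·s⁻².

(d)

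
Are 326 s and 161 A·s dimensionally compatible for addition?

Reduce each to base SI dimensions:
  326 s:  s
  161 A·s:  A·s = s·A
s ≠ s·A, so they cannot be added.

No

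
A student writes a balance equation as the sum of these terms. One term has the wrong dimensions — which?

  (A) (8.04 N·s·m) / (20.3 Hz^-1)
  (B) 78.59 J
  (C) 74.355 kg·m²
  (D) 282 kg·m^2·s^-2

Reduce each to base SI dimensions:
  (A) [kg·m²·s⁻¹] / [s] = kg·m²·s⁻²
  (B) J = N·m = kg·m²·s⁻²
  (C) kg·m²
  (D) kg·m²·s⁻²
All reduce to kg·m²·s⁻² except (C), which is kg·m².

(C)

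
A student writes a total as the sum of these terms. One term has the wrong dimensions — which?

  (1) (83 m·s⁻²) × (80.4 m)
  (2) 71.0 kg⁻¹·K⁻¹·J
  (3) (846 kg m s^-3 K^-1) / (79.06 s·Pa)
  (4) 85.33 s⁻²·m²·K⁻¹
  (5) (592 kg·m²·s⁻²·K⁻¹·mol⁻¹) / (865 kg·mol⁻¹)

In SI base units:
  (1) [m·s⁻²] · [m] = m²·s⁻²
  (2) J·kg⁻¹·K⁻¹ = N·m·kg⁻¹·K⁻¹ = m²·s⁻²·K⁻¹
  (3) [kg·m·s⁻³·K⁻¹] / [kg·m⁻¹·s⁻¹] = m²·s⁻²·K⁻¹
  (4) m²·s⁻²·K⁻¹
  (5) [kg·m²·s⁻²·K⁻¹·mol⁻¹] / [kg·mol⁻¹] = m²·s⁻²·K⁻¹
All reduce to m²·s⁻²·K⁻¹ except (1), which is m²·s⁻².

(1)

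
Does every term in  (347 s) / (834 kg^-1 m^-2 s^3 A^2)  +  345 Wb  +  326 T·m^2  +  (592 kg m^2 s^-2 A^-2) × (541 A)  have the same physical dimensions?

Expand each in SI base units:
  (347 s) / (834 kg^-1 m^-2 s^3 A^2):  [s] / [kg⁻¹·m⁻²·s³·A²] = kg·m²·s⁻²·A⁻²
  345 Wb:  Wb = V·s = kg·m²·s⁻²·A⁻¹
  326 T·m^2:  T·m² = Wb·m⁻²·m² = kg·m²·s⁻²·A⁻¹
  (592 kg m^2 s^-2 A^-2) × (541 A):  [kg·m²·s⁻²·A⁻²] · [A] = kg·m²·s⁻²·A⁻¹
The terms do not share a single dimension (kg·m²·s⁻²·A⁻² vs kg·m²·s⁻²·A⁻¹).

No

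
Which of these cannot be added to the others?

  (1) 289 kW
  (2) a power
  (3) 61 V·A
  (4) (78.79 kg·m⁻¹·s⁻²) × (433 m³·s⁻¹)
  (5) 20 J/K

(5)

Reduce each to base SI dimensions:
  (1) W = J·s⁻¹ = kg·m²·s⁻³
  (2) [power] = kg·m²·s⁻³
  (3) V·A = J·C⁻¹·A = kg·m²·s⁻³
  (4) [kg·m⁻¹·s⁻²] · [m³·s⁻¹] = kg·m²·s⁻³
  (5) J·K⁻¹ = N·m·K⁻¹ = kg·m²·s⁻²·K⁻¹
All reduce to kg·m²·s⁻³ except (5), which is kg·m²·s⁻²·K⁻¹.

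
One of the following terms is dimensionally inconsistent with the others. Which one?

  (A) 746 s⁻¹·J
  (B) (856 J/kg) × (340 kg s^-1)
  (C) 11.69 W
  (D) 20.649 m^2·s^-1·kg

Work out the base dimensions of each:
  (A) J·s⁻¹ = N·m·s⁻¹ = kg·m²·s⁻³
  (B) [m²·s⁻²] · [kg·s⁻¹] = kg·m²·s⁻³
  (C) W = J·s⁻¹ = kg·m²·s⁻³
  (D) kg·m²·s⁻¹
All reduce to kg·m²·s⁻³ except (D), which is kg·m²·s⁻¹.

(D)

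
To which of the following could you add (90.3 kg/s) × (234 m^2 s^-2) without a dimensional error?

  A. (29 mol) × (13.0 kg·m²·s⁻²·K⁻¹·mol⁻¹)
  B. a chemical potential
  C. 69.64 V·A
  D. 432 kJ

Reference: [kg·s⁻¹] · [m²·s⁻²] = kg·m²·s⁻³.
Each option:
  A. [mol] · [kg·m²·s⁻²·K⁻¹·mol⁻¹] = kg·m²·s⁻²·K⁻¹
  B. [chemical potential] = kg·m²·s⁻²·mol⁻¹
  C. V·A = J·C⁻¹·A = kg·m²·s⁻³  ← same
  D. J = N·m = kg·m²·s⁻²
Only C. matches kg·m²·s⁻³.

C.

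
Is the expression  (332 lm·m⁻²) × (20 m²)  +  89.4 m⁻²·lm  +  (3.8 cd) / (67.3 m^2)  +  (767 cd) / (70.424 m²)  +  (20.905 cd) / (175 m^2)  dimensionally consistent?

No

Expand each in SI base units:
  (332 lm·m⁻²) × (20 m²):  [m⁻²·cd] · [m²] = cd
  89.4 m⁻²·lm:  lm·m⁻² = cd·m⁻² = m⁻²·cd
  (3.8 cd) / (67.3 m^2):  [cd] / [m²] = m⁻²·cd
  (767 cd) / (70.424 m²):  [cd] / [m²] = m⁻²·cd
  (20.905 cd) / (175 m^2):  [cd] / [m²] = m⁻²·cd
The terms do not share a single dimension (cd vs m⁻²·cd).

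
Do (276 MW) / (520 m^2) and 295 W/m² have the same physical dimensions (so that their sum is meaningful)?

In SI base units:
  (276 MW) / (520 m^2):  [kg·m²·s⁻³] / [m²] = kg·s⁻³
  295 W/m²:  W·m⁻² = J·s⁻¹·m⁻² = kg·s⁻³
Both are kg·s⁻³, so they have the same dimensions and can be added.

Yes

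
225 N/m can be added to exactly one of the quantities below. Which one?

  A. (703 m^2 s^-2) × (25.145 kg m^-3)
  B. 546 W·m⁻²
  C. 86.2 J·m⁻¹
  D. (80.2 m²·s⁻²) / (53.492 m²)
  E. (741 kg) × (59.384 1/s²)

E.

Reference: N·m⁻¹ = kg·m·s⁻²·m⁻¹ = kg·s⁻².
Each option:
  A. [m²·s⁻²] · [kg·m⁻³] = kg·m⁻¹·s⁻²
  B. W·m⁻² = J·s⁻¹·m⁻² = kg·s⁻³
  C. J·m⁻¹ = N·m·m⁻¹ = kg·m·s⁻²
  D. [m²·s⁻²] / [m²] = s⁻²
  E. [kg] · [s⁻²] = kg·s⁻²  ← same
Only E. matches kg·s⁻².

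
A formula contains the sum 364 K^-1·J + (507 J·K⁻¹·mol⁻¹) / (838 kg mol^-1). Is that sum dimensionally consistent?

No

Work out the base dimensions of each:
  364 K^-1·J:  J·K⁻¹ = N·m·K⁻¹ = kg·m²·s⁻²·K⁻¹
  (507 J·K⁻¹·mol⁻¹) / (838 kg mol^-1):  [kg·m²·s⁻²·K⁻¹·mol⁻¹] / [kg·mol⁻¹] = m²·s⁻²·K⁻¹
kg·m²·s⁻²·K⁻¹ ≠ m²·s⁻²·K⁻¹, so they cannot be added.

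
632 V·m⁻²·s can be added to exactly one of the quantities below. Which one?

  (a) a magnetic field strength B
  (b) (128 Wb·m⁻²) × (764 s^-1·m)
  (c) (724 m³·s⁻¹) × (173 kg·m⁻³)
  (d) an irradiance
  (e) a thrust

(a)

Reference: V·s·m⁻² = J·C⁻¹·s·m⁻² = kg·s⁻²·A⁻¹.
Each option:
  (a) [magnetic field strength B] = kg·s⁻²·A⁻¹  ← same
  (b) [kg·s⁻²·A⁻¹] · [m·s⁻¹] = kg·m·s⁻³·A⁻¹
  (c) [m³·s⁻¹] · [kg·m⁻³] = kg·s⁻¹
  (d) [irradiance] = kg·s⁻³
  (e) [thrust] = kg·m·s⁻²
Only (a) matches kg·s⁻²·A⁻¹.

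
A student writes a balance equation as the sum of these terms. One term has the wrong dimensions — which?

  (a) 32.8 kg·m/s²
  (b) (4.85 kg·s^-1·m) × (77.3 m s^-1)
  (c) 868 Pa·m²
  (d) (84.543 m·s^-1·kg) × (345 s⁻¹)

(b)

In SI base units:
  (a) kg·m·s⁻²
  (b) [kg·m·s⁻¹] · [m·s⁻¹] = kg·m²·s⁻²
  (c) Pa·m² = N·m⁻²·m² = kg·m·s⁻²
  (d) [kg·m·s⁻¹] · [s⁻¹] = kg·m·s⁻²
All reduce to kg·m·s⁻² except (b), which is kg·m²·s⁻².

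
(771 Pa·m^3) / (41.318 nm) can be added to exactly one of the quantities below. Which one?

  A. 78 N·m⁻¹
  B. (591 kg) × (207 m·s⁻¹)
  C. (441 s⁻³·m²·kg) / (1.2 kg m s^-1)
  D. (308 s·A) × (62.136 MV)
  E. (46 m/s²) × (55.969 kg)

E.

Reference: [kg·m²·s⁻²] / [m] = kg·m·s⁻².
Each option:
  A. N·m⁻¹ = kg·m·s⁻²·m⁻¹ = kg·s⁻²
  B. [kg] · [m·s⁻¹] = kg·m·s⁻¹
  C. [kg·m²·s⁻³] / [kg·m·s⁻¹] = m·s⁻²
  D. [s·A] · [kg·m²·s⁻³·A⁻¹] = kg·m²·s⁻²
  E. [m·s⁻²] · [kg] = kg·m·s⁻²  ← same
Only E. matches kg·m·s⁻².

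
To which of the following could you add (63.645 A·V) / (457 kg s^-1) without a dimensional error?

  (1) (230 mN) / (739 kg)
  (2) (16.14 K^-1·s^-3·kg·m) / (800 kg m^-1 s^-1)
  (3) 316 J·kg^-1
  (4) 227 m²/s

(3)

Reference: [kg·m²·s⁻³] / [kg·s⁻¹] = m²·s⁻².
Each option:
  (1) [kg·m·s⁻²] / [kg] = m·s⁻²
  (2) [kg·m·s⁻³·K⁻¹] / [kg·m⁻¹·s⁻¹] = m²·s⁻²·K⁻¹
  (3) J·kg⁻¹ = N·m·kg⁻¹ = m²·s⁻²  ← same
  (4) m²·s⁻¹
Only (3) matches m²·s⁻².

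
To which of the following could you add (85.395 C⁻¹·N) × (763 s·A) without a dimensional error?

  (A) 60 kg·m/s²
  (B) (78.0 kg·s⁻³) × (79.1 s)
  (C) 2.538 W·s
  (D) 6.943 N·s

Reference: [kg·m·s⁻³·A⁻¹] · [s·A] = kg·m·s⁻².
Each option:
  (A) kg·m·s⁻²  ← same
  (B) [kg·s⁻³] · [s] = kg·s⁻²
  (C) W·s = J·s⁻¹·s = kg·m²·s⁻²
  (D) N·s = kg·m·s⁻²·s = kg·m·s⁻¹
Only (A) matches kg·m·s⁻².

(A)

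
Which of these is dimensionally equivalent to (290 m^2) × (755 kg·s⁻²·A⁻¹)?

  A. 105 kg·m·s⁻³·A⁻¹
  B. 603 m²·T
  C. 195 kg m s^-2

Reference: [m²] · [kg·s⁻²·A⁻¹] = kg·m²·s⁻²·A⁻¹.
Each option:
  A. kg·m·s⁻³·A⁻¹
  B. T·m² = Wb·m⁻²·m² = kg·m²·s⁻²·A⁻¹  ← same
  C. kg·m·s⁻²
Only B. matches kg·m²·s⁻²·A⁻¹.

B.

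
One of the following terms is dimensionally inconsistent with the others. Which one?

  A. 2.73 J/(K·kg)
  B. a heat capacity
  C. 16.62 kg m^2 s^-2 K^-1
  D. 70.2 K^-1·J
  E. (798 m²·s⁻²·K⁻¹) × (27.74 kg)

A.

Reduce each to base SI dimensions:
  A. J·kg⁻¹·K⁻¹ = N·m·kg⁻¹·K⁻¹ = m²·s⁻²·K⁻¹
  B. [heat capacity] = kg·m²·s⁻²·K⁻¹
  C. kg·m²·s⁻²·K⁻¹
  D. J·K⁻¹ = N·m·K⁻¹ = kg·m²·s⁻²·K⁻¹
  E. [m²·s⁻²·K⁻¹] · [kg] = kg·m²·s⁻²·K⁻¹
All reduce to kg·m²·s⁻²·K⁻¹ except A., which is m²·s⁻²·K⁻¹.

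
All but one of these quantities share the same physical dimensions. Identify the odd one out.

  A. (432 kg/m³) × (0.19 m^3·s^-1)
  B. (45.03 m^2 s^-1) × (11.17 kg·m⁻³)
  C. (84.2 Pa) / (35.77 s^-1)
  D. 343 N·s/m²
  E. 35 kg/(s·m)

Work out the base dimensions of each:
  A. [kg·m⁻³] · [m³·s⁻¹] = kg·s⁻¹
  B. [m²·s⁻¹] · [kg·m⁻³] = kg·m⁻¹·s⁻¹
  C. [kg·m⁻¹·s⁻²] / [s⁻¹] = kg·m⁻¹·s⁻¹
  D. N·s·m⁻² = kg·m·s⁻²·s·m⁻² = kg·m⁻¹·s⁻¹
  E. kg·m⁻¹·s⁻¹
All reduce to kg·m⁻¹·s⁻¹ except A., which is kg·s⁻¹.

A.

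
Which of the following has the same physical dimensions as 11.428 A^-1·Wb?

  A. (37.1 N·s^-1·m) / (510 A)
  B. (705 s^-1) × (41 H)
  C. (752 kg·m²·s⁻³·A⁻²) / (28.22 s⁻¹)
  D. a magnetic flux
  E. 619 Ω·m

C.

Reference: Wb·A⁻¹ = V·s·A⁻¹ = kg·m²·s⁻²·A⁻².
Each option:
  A. [kg·m²·s⁻³] / [A] = kg·m²·s⁻³·A⁻¹
  B. [s⁻¹] · [kg·m²·s⁻²·A⁻²] = kg·m²·s⁻³·A⁻²
  C. [kg·m²·s⁻³·A⁻²] / [s⁻¹] = kg·m²·s⁻²·A⁻²  ← same
  D. [magnetic flux] = kg·m²·s⁻²·A⁻¹
  E. Ω·m = V·A⁻¹·m = kg·m³·s⁻³·A⁻²
Only C. matches kg·m²·s⁻²·A⁻².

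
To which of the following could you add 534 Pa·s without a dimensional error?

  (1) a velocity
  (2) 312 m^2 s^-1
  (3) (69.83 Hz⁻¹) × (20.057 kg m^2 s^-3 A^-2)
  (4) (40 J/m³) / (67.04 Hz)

Reference: Pa·s = N·m⁻²·s = kg·m⁻¹·s⁻¹.
Each option:
  (1) [velocity] = m·s⁻¹
  (2) m²·s⁻¹
  (3) [s] · [kg·m²·s⁻³·A⁻²] = kg·m²·s⁻²·A⁻²
  (4) [kg·m⁻¹·s⁻²] / [s⁻¹] = kg·m⁻¹·s⁻¹  ← same
Only (4) matches kg·m⁻¹·s⁻¹.

(4)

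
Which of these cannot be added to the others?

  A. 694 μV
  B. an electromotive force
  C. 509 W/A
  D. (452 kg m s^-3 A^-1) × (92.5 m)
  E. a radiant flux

Expand each in SI base units:
  A. V = J·C⁻¹ = kg·m²·s⁻³·A⁻¹
  B. [electromotive force] = kg·m²·s⁻³·A⁻¹
  C. W·A⁻¹ = J·s⁻¹·A⁻¹ = kg·m²·s⁻³·A⁻¹
  D. [kg·m·s⁻³·A⁻¹] · [m] = kg·m²·s⁻³·A⁻¹
  E. [radiant flux] = kg·m²·s⁻³
All reduce to kg·m²·s⁻³·A⁻¹ except E., which is kg·m²·s⁻³.

E.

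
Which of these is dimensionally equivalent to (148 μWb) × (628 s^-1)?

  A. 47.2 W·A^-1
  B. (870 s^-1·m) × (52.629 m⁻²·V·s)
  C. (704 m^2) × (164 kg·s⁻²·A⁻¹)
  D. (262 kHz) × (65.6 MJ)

A.

Reference: [kg·m²·s⁻²·A⁻¹] · [s⁻¹] = kg·m²·s⁻³·A⁻¹.
Each option:
  A. W·A⁻¹ = J·s⁻¹·A⁻¹ = kg·m²·s⁻³·A⁻¹  ← same
  B. [m·s⁻¹] · [kg·s⁻²·A⁻¹] = kg·m·s⁻³·A⁻¹
  C. [m²] · [kg·s⁻²·A⁻¹] = kg·m²·s⁻²·A⁻¹
  D. [s⁻¹] · [kg·m²·s⁻²] = kg·m²·s⁻³
Only A. matches kg·m²·s⁻³·A⁻¹.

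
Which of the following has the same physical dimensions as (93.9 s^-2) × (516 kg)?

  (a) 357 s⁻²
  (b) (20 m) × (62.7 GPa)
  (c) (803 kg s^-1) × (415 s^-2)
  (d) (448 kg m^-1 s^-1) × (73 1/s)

(b)

Reference: [s⁻²] · [kg] = kg·s⁻².
Each option:
  (a) s⁻²
  (b) [m] · [kg·m⁻¹·s⁻²] = kg·s⁻²  ← same
  (c) [kg·s⁻¹] · [s⁻²] = kg·s⁻³
  (d) [kg·m⁻¹·s⁻¹] · [s⁻¹] = kg·m⁻¹·s⁻²
Only (b) matches kg·s⁻².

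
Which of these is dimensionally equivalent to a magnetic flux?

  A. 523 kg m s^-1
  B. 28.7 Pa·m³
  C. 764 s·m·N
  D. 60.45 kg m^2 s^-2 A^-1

D.

Reference: [magnetic flux] = kg·m²·s⁻²·A⁻¹.
Each option:
  A. kg·m·s⁻¹
  B. Pa·m³ = N·m⁻²·m³ = kg·m²·s⁻²
  C. N·m·s = kg·m·s⁻²·m·s = kg·m²·s⁻¹
  D. kg·m²·s⁻²·A⁻¹  ← same
Only D. matches kg·m²·s⁻²·A⁻¹.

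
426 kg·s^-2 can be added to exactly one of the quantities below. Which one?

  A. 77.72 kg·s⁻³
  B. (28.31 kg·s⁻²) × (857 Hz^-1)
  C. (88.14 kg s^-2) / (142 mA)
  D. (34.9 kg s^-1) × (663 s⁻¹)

D.

Reference: kg·s⁻².
Each option:
  A. kg·s⁻³
  B. [kg·s⁻²] · [s] = kg·s⁻¹
  C. [kg·s⁻²] / [A] = kg·s⁻²·A⁻¹
  D. [kg·s⁻¹] · [s⁻¹] = kg·s⁻²  ← same
Only D. matches kg·s⁻².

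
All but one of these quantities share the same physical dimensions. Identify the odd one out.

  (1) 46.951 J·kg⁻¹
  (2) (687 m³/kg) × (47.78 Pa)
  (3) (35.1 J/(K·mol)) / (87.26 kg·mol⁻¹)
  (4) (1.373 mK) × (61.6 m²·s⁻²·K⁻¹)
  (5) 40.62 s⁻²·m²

(3)

Expand each in SI base units:
  (1) J·kg⁻¹ = N·m·kg⁻¹ = m²·s⁻²
  (2) [kg⁻¹·m³] · [kg·m⁻¹·s⁻²] = m²·s⁻²
  (3) [kg·m²·s⁻²·K⁻¹·mol⁻¹] / [kg·mol⁻¹] = m²·s⁻²·K⁻¹
  (4) [K] · [m²·s⁻²·K⁻¹] = m²·s⁻²
  (5) m²·s⁻²
All reduce to m²·s⁻² except (3), which is m²·s⁻²·K⁻¹.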